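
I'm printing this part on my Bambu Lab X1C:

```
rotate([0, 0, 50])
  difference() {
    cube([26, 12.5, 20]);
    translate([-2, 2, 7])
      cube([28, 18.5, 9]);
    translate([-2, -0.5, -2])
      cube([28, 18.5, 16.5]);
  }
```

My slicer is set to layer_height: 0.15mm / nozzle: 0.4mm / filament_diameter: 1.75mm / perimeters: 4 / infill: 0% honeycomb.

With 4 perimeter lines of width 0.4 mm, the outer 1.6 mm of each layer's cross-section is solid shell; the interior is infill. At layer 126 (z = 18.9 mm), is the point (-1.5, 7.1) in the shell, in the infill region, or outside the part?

At z = 18.9 mm: the cube (footprint 26×12.5) is included at this height; the cube at (-2, 2) does not reach this height (z outside [7, 16]); the cube at (-2, -0.5) does not reach this height (z outside [-2, 14.5]); After the difference (first − rest): none of the subtracted shapes is present at this height, so the 26×12.5 cube is unchanged — 1 connected region; (rotated 50° about Z; rotation is an isometry so areas/perimeters/island counts are preserved). Overall, the cross-section is a single solid region. Undo the 50° rotation: the query point maps to (4.475, 5.713) in the un-rotated model frame. The nearest boundary edge runs (0.00, 12.50)→(0.00, 0.00); distance from the point to it = 4.47 mm. The point is inside the cross-section and 4.47 mm from the nearest boundary — more than the 1.6 mm shell width (4 × 0.4), so it's in the infill interior.

infill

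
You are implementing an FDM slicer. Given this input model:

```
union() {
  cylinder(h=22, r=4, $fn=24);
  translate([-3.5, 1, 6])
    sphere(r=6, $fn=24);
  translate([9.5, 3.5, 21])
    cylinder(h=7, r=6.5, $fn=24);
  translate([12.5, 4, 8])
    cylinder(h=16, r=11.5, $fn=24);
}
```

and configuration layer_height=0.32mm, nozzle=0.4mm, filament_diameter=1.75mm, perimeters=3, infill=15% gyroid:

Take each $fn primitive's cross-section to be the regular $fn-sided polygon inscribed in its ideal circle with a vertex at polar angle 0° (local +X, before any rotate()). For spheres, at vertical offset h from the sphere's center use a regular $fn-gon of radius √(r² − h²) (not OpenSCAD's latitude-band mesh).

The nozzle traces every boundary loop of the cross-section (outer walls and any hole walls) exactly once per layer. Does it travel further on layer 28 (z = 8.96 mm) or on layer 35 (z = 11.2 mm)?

layer 28 (z = 8.96 mm)

Layer 28 (z = 8.96): the r=4 cylinder contributes a regular 24-gon of circumradius 4 (perimeter = 2·24·4.000·sin(180°/24) = 25.06 mm); the sphere at (-3.5, 1): section is a regular 24-gon, circumradius = √(r²−h²) = √(6²−2.96²) = 5.219 (perimeter = 2·24·5.219·sin(180°/24) = 32.70 mm); the cylinder at (9.5, 3.5) does not reach this height (z outside [21, 28]); the cylinder at (12.5, 4): section is a regular 24-gon, circumradius r=11.5 (perimeter = 2·24·11.500·sin(180°/24) = 72.05 mm); Combining (union): the regions partially overlap (shared area 43.27 mm²), so the edge portions inside another operand are dropped and the merged outline is re-measured after clipping — boundary = 94.11 mm. So its perimeter = 94.11 mm. Layer 35 (z = 11.2): the r=4 cylinder contributes a regular 24-gon of circumradius 4 (perimeter = 2·24·4.000·sin(180°/24) = 25.06 mm); the r=6 sphere at (-3.5, 1) slices to a regular 24-gon of circumradius 2.993 (√(r²−h²) with h=5.2 from center) (perimeter = 2·24·2.993·sin(180°/24) = 18.75 mm); the cylinder at (9.5, 3.5) is absent (z outside [21, 28]); the r=11.5 cylinder at (12.5, 4) gives a regular 24-gon of circumradius 11.5 (constant along its height) (perimeter = 2·24·11.500·sin(180°/24) = 72.05 mm); Combining (union): the regions partially overlap (shared area 24.16 mm²), so the edge portions inside another operand are dropped and the merged outline is re-measured after clipping — boundary = 87.14 mm. So its perimeter = 87.14 mm. Layer 28 is larger (94.11 vs 87.14 mm).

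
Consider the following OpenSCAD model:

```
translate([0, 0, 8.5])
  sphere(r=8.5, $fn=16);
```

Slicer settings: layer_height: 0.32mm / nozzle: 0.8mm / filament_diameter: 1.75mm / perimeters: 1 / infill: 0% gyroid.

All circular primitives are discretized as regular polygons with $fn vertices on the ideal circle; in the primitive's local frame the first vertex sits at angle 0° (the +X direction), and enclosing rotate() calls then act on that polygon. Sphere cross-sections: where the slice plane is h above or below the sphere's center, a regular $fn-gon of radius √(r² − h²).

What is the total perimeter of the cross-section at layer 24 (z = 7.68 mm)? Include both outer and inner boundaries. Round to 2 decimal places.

At z = 7.68 mm: the sphere: section is a regular 16-gon, circumradius = √(r²−h²) = √(8.5²−0.82²) = 8.460 (perimeter = 2·16·8.460·sin(180°/16) = 52.82 mm). Overall, the cross-section is a single solid region. Total boundary length (outer) = 52.82 mm.

52.82 mm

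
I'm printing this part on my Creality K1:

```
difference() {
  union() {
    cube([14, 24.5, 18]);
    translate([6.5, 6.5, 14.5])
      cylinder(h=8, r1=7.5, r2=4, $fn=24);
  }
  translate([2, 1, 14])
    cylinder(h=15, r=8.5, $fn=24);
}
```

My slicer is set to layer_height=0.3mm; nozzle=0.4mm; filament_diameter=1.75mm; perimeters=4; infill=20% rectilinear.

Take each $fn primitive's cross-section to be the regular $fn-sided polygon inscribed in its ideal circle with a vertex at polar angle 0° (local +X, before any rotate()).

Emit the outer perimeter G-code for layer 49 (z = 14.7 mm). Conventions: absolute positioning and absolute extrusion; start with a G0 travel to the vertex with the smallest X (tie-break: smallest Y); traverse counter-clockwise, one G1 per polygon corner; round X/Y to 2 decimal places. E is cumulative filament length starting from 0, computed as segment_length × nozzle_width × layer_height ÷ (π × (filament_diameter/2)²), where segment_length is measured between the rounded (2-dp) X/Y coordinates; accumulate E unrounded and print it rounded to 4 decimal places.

G0 X-0.36 Y9.14 Z14.70
G1 X-0.20 Y9.21 E0.0087
G1 X2.00 Y9.50 E0.1194
G1 X4.20 Y9.21 E0.2301
G1 X6.25 Y8.36 E0.3408
G1 X8.01 Y7.01 E0.4515
G1 X9.36 Y5.25 E0.5622
G1 X10.21 Y3.20 E0.6729
G1 X10.50 Y1.00 E0.7836
G1 X10.37 Y0.00 E0.8339
G1 X14.00 Y0.00 E1.0150
G1 X14.00 Y24.50 E2.2373
G1 X0.00 Y24.50 E2.9358
G1 X0.00 Y10.01 E3.6587
G1 X-0.36 Y9.14 E3.7057

At z = 14.7 mm: the cube is present — its section is the full 14×24.5 rectangle; the cone at (6.5, 6.5) (r1=7.5→r2=4) has section circumradius 7.413 here — a regular 24-gon; Merging all regions: the regions partially overlap (shared area 162.51 mm²), so overlapping operands fuse into one piece — 1 connected region; the r=8.5 cylinder at (2, 1) contributes a regular 24-gon of circumradius 8.5; After the difference (first − rest): starting from the result so far, the r=8.5 cylinder at (2, 1) partially overlaps it — only the 91.27 mm² overlap (of its 224.40 mm²) is removed, clipping the outline — 1 connected region. The outline is a single polygon with 14 vertices. Extrusion per mm of travel: 0.4 × 0.3 / (π × 0.875²) = 0.049890. Accumulating E over each segment gives final E = 3.7057.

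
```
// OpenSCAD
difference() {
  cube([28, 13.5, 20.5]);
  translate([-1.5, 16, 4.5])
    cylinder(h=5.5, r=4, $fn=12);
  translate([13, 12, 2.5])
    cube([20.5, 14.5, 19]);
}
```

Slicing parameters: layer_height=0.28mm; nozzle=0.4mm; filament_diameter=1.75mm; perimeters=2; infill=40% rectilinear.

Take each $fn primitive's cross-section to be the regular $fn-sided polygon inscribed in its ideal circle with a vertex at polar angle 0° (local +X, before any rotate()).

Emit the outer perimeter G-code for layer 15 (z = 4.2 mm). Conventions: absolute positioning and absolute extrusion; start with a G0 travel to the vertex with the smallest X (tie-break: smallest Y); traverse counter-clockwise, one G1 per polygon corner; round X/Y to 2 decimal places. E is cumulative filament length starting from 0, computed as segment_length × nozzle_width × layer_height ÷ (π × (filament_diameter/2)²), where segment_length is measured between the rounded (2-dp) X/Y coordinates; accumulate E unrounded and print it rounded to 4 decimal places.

G0 X0.00 Y0.00 Z4.20
G1 X28.00 Y0.00 E1.3038
G1 X28.00 Y12.00 E1.8626
G1 X13.00 Y12.00 E2.5610
G1 X13.00 Y13.50 E2.6309
G1 X0.00 Y13.50 E3.2362
G1 X0.00 Y0.00 E3.8648

At z = 4.2 mm: the 28×13.5 cube contributes its full rectangle; the cylinder at (-1.5, 16) is not intersected at this z (z outside [4.5, 10]); the cube at (13, 12) (footprint 20.5×14.5) is included at this height; After the difference (first − rest): starting from the 28×13.5 cube, the 20.5×14.5 cube at (13, 12) partially overlaps it — only the 22.50 mm² overlap (of its 297.25 mm²) is removed, clipping the outline — 1 connected region. The outline is a single polygon with 6 vertices. Extrusion per mm of travel: 0.4 × 0.28 / (π × 0.875²) = 0.046564. Accumulating E over each segment gives final E = 3.8648.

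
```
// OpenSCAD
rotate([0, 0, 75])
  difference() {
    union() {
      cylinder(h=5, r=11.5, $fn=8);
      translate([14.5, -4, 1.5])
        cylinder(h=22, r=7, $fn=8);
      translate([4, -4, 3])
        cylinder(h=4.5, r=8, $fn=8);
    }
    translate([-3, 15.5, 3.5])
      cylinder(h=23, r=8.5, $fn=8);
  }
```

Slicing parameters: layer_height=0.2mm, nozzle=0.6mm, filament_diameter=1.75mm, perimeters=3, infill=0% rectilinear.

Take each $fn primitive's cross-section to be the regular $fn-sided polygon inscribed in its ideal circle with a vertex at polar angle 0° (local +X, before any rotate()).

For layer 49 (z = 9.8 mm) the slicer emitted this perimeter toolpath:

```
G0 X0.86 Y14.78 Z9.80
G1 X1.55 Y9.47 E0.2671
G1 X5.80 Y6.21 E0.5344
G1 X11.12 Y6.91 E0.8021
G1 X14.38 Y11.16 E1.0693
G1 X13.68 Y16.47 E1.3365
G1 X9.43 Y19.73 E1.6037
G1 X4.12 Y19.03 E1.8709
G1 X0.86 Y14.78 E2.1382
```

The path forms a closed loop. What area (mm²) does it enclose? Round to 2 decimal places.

138.57 mm²

Apply the shoelace formula to the sequence of (X, Y) vertices; enclosed area = 138.57 mm².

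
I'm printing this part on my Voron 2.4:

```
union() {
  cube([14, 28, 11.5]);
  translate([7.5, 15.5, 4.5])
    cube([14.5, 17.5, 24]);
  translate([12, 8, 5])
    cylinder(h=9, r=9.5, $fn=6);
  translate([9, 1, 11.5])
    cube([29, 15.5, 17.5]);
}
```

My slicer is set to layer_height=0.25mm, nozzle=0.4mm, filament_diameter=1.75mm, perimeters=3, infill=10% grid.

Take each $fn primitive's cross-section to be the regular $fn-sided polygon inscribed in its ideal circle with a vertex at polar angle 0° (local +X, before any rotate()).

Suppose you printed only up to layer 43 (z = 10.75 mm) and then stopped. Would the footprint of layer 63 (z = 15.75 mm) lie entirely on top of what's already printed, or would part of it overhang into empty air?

part overhangs

Compare the two slices. At z = 10.75: the 14×28 cube contributes its full rectangle (area 392.00 mm²); the cube at (7.5, 15.5) (footprint 14.5×17.5) is included at this height (area 253.75 mm²); the r=9.5 cylinder at (12, 8) contributes a regular 6-gon of circumradius 9.5 (area = (6/2)·9.500²·sin(360°/6) = 234.48 mm²); the cube at (9, 1) is not intersected at this z (z outside [11.5, 29]); Merging all regions: the regions partially overlap — summed areas 880.23 mm² minus the doubly-counted overlap 232.00 mm² gives 648.23 mm² — area = 648.23 mm². At z = 15.75: the cube is absent (z outside [0, 11.5]); the cube at (7.5, 15.5) is present — its section is the full 14.5×17.5 rectangle (area 253.75 mm²); the cylinder at (12, 8) is absent (z outside [5, 14]); the cube at (9, 1) (footprint 29×15.5) is included at this height (area 449.50 mm²); Taking the union: the regions partially overlap — summed areas 703.25 mm² minus the doubly-counted overlap 13.00 mm² gives 690.25 mm² — area = 690.25 mm². Checking containment: at z = 15.75 the cross-section extends beyond the z = 10.75 cross-section by about 285.63 mm².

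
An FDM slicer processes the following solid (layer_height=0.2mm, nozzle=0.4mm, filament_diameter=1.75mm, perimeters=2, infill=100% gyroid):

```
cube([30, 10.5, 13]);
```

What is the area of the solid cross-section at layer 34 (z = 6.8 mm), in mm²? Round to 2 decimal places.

At z = 6.8 mm: the cube (footprint 30×10.5) is included at this height (area 315.00 mm²). Overall, the cross-section is a single solid region. Net area = 315.00 mm².

315.00 mm²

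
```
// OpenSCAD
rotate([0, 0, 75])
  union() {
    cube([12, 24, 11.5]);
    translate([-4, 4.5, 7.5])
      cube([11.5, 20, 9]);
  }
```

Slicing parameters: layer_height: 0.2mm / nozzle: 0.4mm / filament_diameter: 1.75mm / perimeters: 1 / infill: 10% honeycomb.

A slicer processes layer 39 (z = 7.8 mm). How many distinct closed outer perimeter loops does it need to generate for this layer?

1

At z = 7.8 mm: the 12×24 cube contributes its full rectangle; the cube at (-4, 4.5) is present — its section is the full 11.5×20 rectangle; Merging all regions: the regions partially overlap (shared area 146.25 mm²), so overlapping operands fuse into one piece — 1 connected region; (rotated 75° about Z; rotation is an isometry so areas/perimeters/island counts are preserved). The result has 1 disconnected region.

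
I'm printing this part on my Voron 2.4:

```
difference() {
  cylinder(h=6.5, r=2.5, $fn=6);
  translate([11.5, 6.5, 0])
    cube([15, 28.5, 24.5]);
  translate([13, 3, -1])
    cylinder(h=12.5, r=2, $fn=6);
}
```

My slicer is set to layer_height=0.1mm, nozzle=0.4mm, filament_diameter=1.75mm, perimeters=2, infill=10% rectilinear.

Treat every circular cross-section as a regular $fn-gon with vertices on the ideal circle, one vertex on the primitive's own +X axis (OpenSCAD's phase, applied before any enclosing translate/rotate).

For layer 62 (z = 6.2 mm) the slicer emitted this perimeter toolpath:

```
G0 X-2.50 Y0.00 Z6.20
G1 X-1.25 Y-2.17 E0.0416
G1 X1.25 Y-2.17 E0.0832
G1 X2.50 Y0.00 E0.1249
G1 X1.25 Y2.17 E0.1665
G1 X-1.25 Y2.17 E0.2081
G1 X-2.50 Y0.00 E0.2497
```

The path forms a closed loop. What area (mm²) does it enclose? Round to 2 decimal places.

Apply the shoelace formula to the sequence of (X, Y) vertices; enclosed area = 16.27 mm².

16.27 mm²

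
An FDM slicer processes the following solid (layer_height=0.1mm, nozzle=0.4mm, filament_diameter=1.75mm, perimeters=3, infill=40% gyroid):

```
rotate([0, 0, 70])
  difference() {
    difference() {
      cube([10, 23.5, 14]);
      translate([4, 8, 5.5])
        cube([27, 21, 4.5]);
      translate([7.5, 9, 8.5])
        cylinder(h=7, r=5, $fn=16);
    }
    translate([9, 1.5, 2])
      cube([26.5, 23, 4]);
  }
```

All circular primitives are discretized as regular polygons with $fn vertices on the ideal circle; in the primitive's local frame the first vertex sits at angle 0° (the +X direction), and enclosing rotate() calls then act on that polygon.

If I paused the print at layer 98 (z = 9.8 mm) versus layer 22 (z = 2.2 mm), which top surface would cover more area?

layer 22 (z = 2.2 mm)

Layer 98 (z = 9.8): the 10×23.5 cube contributes its full rectangle (area 235.00 mm²); the 27×21 cube at (4, 8) contributes its full rectangle (area 567.00 mm²); the r=5 cylinder at (7.5, 9) gives a regular 16-gon of circumradius 5 (constant along its height) (area = (16/2)·5.000²·sin(360°/16) = 76.54 mm²); Taking the first minus the rest: starting from the 10×23.5 cube (235.00 mm²), the 27×21 cube at (4, 8) partially overlaps it — only the 93.00 mm² overlap (of its 567.00 mm²) is removed, clipping the outline; the r=5 cylinder at (7.5, 9) partially overlaps it — only the 28.37 mm² overlap (of its 76.54 mm²) is removed, clipping the outline — area = 113.63 mm²; the cube at (9, 1.5) is absent (z outside [2, 6]); After the difference (first − rest): none of the subtracted shapes is present at this height, so the result so far is unchanged — area = 113.63 mm²; (rotated 70° about Z; rotation is an isometry so areas/perimeters/island counts are preserved). So its area = 113.63 mm². Layer 22 (z = 2.2): the cube (footprint 10×23.5) is included at this height (area 235.00 mm²); the cube at (4, 8) is absent (z outside [5.5, 10]); the cylinder at (7.5, 9) is absent (z outside [8.5, 15.5]); Taking the first minus the rest: none of the subtracted shapes is present at this height, so the 10×23.5 cube is unchanged — area = 235.00 mm²; the cube at (9, 1.5) (footprint 26.5×23) is included at this height (area 609.50 mm²); Taking the first minus the rest: starting from that combined region (235.00 mm²), the 26.5×23 cube at (9, 1.5) partially overlaps it — only the 22.00 mm² overlap (of its 609.50 mm²) is removed, clipping the outline — area = 213.00 mm²; (rotated 70° about Z; rotation is an isometry so areas/perimeters/island counts are preserved). So its area = 213.00 mm². Layer 22 is larger (213.00 vs 113.63 mm²).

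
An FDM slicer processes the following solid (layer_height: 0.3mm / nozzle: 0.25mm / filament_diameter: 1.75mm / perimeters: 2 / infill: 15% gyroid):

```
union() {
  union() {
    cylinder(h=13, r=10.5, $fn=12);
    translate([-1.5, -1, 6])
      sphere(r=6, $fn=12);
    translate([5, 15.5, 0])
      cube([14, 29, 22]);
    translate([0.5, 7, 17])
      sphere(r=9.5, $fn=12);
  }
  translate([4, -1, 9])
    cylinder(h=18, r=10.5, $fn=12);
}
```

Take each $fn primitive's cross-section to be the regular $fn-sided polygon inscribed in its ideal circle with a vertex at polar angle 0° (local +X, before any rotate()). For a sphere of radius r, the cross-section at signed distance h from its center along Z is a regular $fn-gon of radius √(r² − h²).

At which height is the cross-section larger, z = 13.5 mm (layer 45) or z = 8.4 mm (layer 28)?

Layer 45 (z = 13.5): the cylinder is not intersected at this z (z outside [0, 13]); the sphere at (-1.5, -1) does not reach this height (|z−center|=7.500 > r=6); the cube at (5, 15.5) is present — its section is the full 14×29 rectangle (area 406.00 mm²); the r=9.5 sphere at (0.5, 7) contributes a regular 12-gon of circumradius √(9.5²−3.5²) = 8.832 (area = (12/2)·8.832²·sin(360°/12) = 234.00 mm²); Combining (union): the 2 present regions are separate (no shared area or edge), so areas and boundary lengths simply add and each stays a separate island — area = 640.00 mm²; the r=10.5 cylinder at (4, -1) gives a regular 12-gon of circumradius 10.5 (constant along its height) (area = (12/2)·10.500²·sin(360°/12) = 330.75 mm²); Taking the union: the regions partially overlap — summed areas 970.75 mm² minus the doubly-counted overlap 120.27 mm² gives 850.48 mm² — area = 850.48 mm². So its area = 850.48 mm². Layer 28 (z = 8.4): the cylinder: section is a regular 12-gon, circumradius r=10.5 (area = (12/2)·10.500²·sin(360°/12) = 330.75 mm²); the r=6 sphere at (-1.5, -1) slices to a regular 12-gon of circumradius 5.499 (√(r²−h²) with h=2.4 from center) (area = (12/2)·5.499²·sin(360°/12) = 90.72 mm²); the cube at (5, 15.5) (footprint 14×29) is included at this height (area 406.00 mm²); the sphere at (0.5, 7): section is a regular 12-gon, circumradius = √(r²−h²) = √(9.5²−8.6²) = 4.036 (area = (12/2)·4.036²·sin(360°/12) = 48.87 mm²); Taking the union: the regions partially overlap — summed areas 876.34 mm² minus the doubly-counted overlap 136.94 mm² gives 739.40 mm² — area = 739.40 mm²; the cylinder at (4, -1) is absent (z outside [9, 27]); Combining (union): only that combined region is present, so the union is just that shape — area = 739.40 mm². So its area = 739.40 mm². Layer 45 is larger (850.48 vs 739.40 mm²).

layer 45 (z = 13.5 mm)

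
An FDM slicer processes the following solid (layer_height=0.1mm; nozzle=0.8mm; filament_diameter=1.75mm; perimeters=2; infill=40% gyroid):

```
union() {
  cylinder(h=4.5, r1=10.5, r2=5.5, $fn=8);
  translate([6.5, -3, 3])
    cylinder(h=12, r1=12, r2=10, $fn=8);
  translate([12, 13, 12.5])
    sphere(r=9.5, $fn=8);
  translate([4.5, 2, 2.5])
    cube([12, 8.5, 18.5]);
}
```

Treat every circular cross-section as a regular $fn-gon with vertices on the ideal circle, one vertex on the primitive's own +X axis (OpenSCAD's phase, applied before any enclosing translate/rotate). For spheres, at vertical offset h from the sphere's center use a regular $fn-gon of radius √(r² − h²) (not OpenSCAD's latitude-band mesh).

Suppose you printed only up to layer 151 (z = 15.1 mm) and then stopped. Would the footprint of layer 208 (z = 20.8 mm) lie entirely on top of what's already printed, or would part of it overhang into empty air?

entirely on top

Compare the two slices. At z = 15.1: the cone is absent (z outside [0, 4.5]); the cone at (6.5, -3) is absent (z outside [3, 15]); the sphere at (12, 13): section is a regular 8-gon, circumradius = √(r²−h²) = √(9.5²−2.6²) = 9.137 (area = (8/2)·9.137²·sin(360°/8) = 236.15 mm²); the 12×8.5 cube at (4.5, 2) contributes its full rectangle (area 102.00 mm²); Taking the union: the regions partially overlap — summed areas 338.15 mm² minus the doubly-counted overlap 62.72 mm² gives 275.42 mm² — area = 275.42 mm². At z = 20.8: the cone is absent (z outside [0, 4.5]); the cone at (6.5, -3) is absent (z outside [3, 15]); the sphere at (12, 13): section is a regular 8-gon, circumradius = √(r²−h²) = √(9.5²−8.3²) = 4.622 (area = (8/2)·4.622²·sin(360°/8) = 60.42 mm²); the 12×8.5 cube at (4.5, 2) contributes its full rectangle (area 102.00 mm²); Merging all regions: the regions partially overlap — summed areas 162.42 mm² minus the doubly-counted overlap 9.69 mm² gives 152.73 mm² — area = 152.73 mm². Checking containment: the cross-section at z = 20.8 is a subset of the cross-section at z = 15.1.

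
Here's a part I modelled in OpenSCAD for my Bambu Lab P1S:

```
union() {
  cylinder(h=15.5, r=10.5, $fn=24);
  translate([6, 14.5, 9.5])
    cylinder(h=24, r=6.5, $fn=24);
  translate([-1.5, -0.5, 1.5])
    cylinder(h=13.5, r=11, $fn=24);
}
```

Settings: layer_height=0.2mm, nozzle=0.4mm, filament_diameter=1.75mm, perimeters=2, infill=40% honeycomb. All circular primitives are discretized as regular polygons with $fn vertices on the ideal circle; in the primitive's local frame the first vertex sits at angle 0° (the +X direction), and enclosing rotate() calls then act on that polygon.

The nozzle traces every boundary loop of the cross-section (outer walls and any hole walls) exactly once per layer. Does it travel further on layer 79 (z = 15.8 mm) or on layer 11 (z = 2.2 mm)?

Layer 79 (z = 15.8): the cylinder is absent (z outside [0, 15.5]); the cylinder at (6, 14.5): section is a regular 24-gon, circumradius r=6.5 (perimeter = 2·24·6.500·sin(180°/24) = 40.72 mm); the cylinder at (-1.5, -0.5) is absent (z outside [1.5, 15]); Merging all regions: only the r=6.5 cylinder at (6, 14.5) is present, so the union is just that shape — boundary = 40.72 mm. So its perimeter = 40.72 mm. Layer 11 (z = 2.2): the r=10.5 cylinder contributes a regular 24-gon of circumradius 10.5 (perimeter = 2·24·10.500·sin(180°/24) = 65.79 mm); the cylinder at (6, 14.5) is absent (z outside [9.5, 33.5]); the r=11 cylinder at (-1.5, -0.5) gives a regular 24-gon of circumradius 11 (constant along its height) (perimeter = 2·24·11.000·sin(180°/24) = 68.92 mm); Taking the union: the regions partially overlap (shared area 323.64 mm²), so the edge portions inside another operand are dropped and the merged outline is re-measured after clipping — boundary = 70.69 mm. So its perimeter = 70.69 mm. Layer 11 is larger (70.69 vs 40.72 mm).

layer 11 (z = 2.2 mm)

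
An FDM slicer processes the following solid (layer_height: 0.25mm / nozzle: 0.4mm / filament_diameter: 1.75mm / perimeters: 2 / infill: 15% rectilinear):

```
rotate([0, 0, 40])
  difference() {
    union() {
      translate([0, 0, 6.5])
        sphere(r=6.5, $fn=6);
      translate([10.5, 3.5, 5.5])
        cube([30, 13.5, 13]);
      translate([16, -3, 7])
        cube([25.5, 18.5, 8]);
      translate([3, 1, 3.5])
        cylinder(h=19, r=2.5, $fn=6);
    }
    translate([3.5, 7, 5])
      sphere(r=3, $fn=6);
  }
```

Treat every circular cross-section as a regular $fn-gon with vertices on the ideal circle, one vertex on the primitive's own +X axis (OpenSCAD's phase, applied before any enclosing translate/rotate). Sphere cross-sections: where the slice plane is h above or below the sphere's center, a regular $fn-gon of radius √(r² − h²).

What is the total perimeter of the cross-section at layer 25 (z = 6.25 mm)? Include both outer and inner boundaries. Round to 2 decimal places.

At z = 6.25 mm: the r=6.5 sphere contributes a regular 6-gon of circumradius √(6.5²−0.25²) = 6.495 (perimeter = 2·6·6.495·sin(180°/6) = 38.97 mm); the 30×13.5 cube at (10.5, 3.5) contributes its full rectangle (perimeter 87.00 mm); the cube at (16, -3) is absent (z outside [7, 15]); the r=2.5 cylinder at (3, 1) contributes a regular 6-gon of circumradius 2.5 (perimeter = 2·6·2.500·sin(180°/6) = 15.00 mm); Combining (union): the regions partially overlap (shared area 16.24 mm²), so the edge portions inside another operand are dropped and the merged outline is re-measured after clipping — boundary = 125.97 mm; the sphere at (3.5, 7): section is a regular 6-gon, circumradius = √(r²−h²) = √(3²−1.25²) = 2.727 (perimeter = 2·6·2.727·sin(180°/6) = 16.36 mm); Taking the first minus the rest: starting from that combined region, the r=3 sphere at (3.5, 7) partially overlaps it — only the 1.66 mm² overlap (of its 19.32 mm²) is removed, clipping the outline — boundary = 125.97 mm; (whole slice rotated 40° about Z — lengths, areas and connectivity unchanged). Overall, the cross-section has 2 separate islands. Total boundary length (outer) = 125.97 mm.

125.97 mm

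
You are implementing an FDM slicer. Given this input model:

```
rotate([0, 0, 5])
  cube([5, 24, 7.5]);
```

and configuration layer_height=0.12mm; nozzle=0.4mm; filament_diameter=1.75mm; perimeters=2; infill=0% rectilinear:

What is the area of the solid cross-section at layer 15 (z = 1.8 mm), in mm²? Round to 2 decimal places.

120.00 mm²

At z = 1.8 mm: the cube is present — its section is the full 5×24 rectangle (area 120.00 mm²); (rotated 5° about Z; rotation is an isometry so areas/perimeters/island counts are preserved). Overall, the cross-section is a single solid region. Net area = 120.00 mm².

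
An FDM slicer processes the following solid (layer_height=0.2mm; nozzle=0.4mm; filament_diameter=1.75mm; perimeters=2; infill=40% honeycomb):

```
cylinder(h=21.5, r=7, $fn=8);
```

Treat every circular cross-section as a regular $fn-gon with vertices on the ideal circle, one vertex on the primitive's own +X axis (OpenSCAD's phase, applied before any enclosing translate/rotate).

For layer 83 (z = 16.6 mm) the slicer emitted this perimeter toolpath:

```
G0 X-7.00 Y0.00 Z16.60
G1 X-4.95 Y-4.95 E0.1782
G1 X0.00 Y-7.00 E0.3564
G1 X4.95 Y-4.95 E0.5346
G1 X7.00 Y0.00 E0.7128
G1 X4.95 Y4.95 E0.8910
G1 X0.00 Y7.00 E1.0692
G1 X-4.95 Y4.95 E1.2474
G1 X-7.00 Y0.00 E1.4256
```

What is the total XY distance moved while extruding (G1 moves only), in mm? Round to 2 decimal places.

42.86 mm

Sum the Euclidean lengths of each G1 segment: total = 42.86 mm.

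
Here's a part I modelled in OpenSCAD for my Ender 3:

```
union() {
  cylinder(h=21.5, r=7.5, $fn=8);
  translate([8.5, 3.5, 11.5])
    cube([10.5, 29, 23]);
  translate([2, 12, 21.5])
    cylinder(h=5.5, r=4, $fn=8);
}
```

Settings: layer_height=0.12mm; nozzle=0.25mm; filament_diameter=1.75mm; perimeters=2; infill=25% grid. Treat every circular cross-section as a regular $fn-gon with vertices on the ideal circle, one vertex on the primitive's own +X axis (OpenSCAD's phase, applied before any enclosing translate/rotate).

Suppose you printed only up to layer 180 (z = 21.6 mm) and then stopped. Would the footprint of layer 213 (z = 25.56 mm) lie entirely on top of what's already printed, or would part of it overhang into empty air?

Compare the two slices. At z = 21.6: the cylinder is absent (z outside [0, 21.5]); the cube at (8.5, 3.5) (footprint 10.5×29) is included at this height (area 304.50 mm²); the cylinder at (2, 12): section is a regular 8-gon, circumradius r=4 (area = (8/2)·4.000²·sin(360°/8) = 45.25 mm²); Taking the union: the 2 present regions are separate (no shared area or edge), so areas and boundary lengths simply add and each stays a separate island — area = 349.75 mm². At z = 25.56: the cylinder is absent (z outside [0, 21.5]); the 10.5×29 cube at (8.5, 3.5) contributes its full rectangle (area 304.50 mm²); the cylinder at (2, 12): section is a regular 8-gon, circumradius r=4 (area = (8/2)·4.000²·sin(360°/8) = 45.25 mm²); Combining (union): the 2 present regions are separate (no shared area or edge), so areas and boundary lengths simply add and each stays a separate island — area = 349.75 mm². Checking containment: the cross-section at z = 25.56 is a subset of the cross-section at z = 21.6.

entirely on top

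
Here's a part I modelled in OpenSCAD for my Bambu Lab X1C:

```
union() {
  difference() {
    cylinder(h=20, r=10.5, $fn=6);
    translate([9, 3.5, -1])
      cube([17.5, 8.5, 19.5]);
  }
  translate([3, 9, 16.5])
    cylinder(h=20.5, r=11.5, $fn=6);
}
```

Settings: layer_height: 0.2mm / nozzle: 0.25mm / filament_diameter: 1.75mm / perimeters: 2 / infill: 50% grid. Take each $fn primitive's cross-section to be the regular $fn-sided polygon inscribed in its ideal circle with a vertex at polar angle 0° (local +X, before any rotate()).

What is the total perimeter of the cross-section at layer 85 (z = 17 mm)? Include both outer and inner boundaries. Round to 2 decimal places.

86.78 mm

At z = 17 mm: the r=10.5 cylinder gives a regular 6-gon of circumradius 10.5 (constant along its height) (perimeter = 2·6·10.500·sin(180°/6) = 63.00 mm); the cube at (9, 3.5) (footprint 17.5×8.5) is included at this height (perimeter 52.00 mm); After the difference (first − rest): starting from the r=10.5 cylinder, the 17.5×8.5 cube at (9, 3.5) misses the remaining region (no effect) — boundary = 63.00 mm; the cylinder at (3, 9): section is a regular 6-gon, circumradius r=11.5 (perimeter = 2·6·11.500·sin(180°/6) = 69.00 mm); Combining (union): the regions partially overlap (shared area 131.74 mm²), so the edge portions inside another operand are dropped and the merged outline is re-measured after clipping — boundary = 86.78 mm. Overall, the cross-section is a single solid region. Total boundary length (outer) = 86.78 mm.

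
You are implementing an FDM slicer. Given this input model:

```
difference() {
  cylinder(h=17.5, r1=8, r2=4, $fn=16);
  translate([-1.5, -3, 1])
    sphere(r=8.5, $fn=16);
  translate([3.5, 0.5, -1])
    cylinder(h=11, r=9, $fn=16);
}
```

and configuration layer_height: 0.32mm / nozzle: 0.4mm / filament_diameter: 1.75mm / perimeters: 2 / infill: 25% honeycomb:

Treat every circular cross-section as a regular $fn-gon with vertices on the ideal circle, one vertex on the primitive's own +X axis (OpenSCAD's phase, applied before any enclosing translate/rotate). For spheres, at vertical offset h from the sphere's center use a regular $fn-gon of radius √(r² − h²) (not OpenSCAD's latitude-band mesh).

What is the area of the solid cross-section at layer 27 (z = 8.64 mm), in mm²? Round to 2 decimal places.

At z = 8.64 mm: the cone: at t=0.494 of its height the radius interpolates to r₁+(r₂−r₁)t = 6.025, giving a regular 16-gon of that circumradius (area = (16/2)·6.025²·sin(360°/16) = 111.14 mm²); the r=8.5 sphere at (-1.5, -3) contributes a regular 16-gon of circumradius √(8.5²−7.64²) = 3.726 (area = (16/2)·3.726²·sin(360°/16) = 42.49 mm²); the r=9 cylinder at (3.5, 0.5) gives a regular 16-gon of circumradius 9 (constant along its height) (area = (16/2)·9.000²·sin(360°/16) = 247.98 mm²); Taking the first minus the rest: starting from the cone (111.14 mm²), the r=8.5 sphere at (-1.5, -3) partially overlaps it — only the 37.07 mm² overlap (of its 42.49 mm²) is removed, clipping the outline; the r=9 cylinder at (3.5, 0.5) partially overlaps it — only the 71.30 mm² overlap (of its 247.98 mm²) is removed, clipping the outline — area = 2.77 mm². Overall, the cross-section is a single solid region. Net area = 2.77 mm².

2.77 mm²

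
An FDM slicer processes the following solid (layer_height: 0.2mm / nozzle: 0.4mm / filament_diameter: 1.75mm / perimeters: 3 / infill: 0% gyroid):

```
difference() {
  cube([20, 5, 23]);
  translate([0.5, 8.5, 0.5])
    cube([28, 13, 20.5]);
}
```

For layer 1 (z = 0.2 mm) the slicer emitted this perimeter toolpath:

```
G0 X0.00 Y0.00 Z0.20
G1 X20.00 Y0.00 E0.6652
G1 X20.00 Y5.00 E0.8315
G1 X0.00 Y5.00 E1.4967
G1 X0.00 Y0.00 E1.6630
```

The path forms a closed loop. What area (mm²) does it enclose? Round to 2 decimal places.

Apply the shoelace formula to the sequence of (X, Y) vertices; enclosed area = 100.00 mm².

100.00 mm²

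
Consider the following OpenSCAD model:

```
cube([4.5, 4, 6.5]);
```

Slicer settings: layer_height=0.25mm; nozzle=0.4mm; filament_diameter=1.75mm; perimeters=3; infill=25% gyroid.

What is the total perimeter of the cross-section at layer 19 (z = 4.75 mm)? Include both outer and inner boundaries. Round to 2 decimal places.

17.00 mm

At z = 4.75 mm: the cube (footprint 4.5×4) is included at this height (perimeter 17.00 mm). Overall, the cross-section is a single solid region. Total boundary length (outer) = 17.00 mm.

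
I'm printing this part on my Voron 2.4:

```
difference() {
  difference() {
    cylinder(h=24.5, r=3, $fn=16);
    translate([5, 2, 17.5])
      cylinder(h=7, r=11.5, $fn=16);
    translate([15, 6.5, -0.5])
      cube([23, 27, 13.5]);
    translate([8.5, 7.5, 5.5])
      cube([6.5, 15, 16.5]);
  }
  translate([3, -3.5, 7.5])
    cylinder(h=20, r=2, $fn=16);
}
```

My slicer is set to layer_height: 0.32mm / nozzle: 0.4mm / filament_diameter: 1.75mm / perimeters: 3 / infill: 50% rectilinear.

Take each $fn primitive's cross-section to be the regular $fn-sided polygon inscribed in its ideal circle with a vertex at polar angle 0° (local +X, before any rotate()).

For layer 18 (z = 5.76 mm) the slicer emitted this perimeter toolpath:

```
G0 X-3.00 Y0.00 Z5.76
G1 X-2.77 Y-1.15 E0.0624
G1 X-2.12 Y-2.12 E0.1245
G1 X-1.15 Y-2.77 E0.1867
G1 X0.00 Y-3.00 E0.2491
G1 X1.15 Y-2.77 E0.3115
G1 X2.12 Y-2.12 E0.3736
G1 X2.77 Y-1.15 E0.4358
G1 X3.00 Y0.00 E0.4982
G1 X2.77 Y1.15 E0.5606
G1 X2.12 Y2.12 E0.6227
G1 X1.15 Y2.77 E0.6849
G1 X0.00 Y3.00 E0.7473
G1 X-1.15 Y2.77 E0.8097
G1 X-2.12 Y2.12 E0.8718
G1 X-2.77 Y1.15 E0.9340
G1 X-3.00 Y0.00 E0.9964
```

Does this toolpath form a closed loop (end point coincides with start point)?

Start point (G0): (-3.00, 0.00). End point (last G1): the path returns to the start — closed.

yes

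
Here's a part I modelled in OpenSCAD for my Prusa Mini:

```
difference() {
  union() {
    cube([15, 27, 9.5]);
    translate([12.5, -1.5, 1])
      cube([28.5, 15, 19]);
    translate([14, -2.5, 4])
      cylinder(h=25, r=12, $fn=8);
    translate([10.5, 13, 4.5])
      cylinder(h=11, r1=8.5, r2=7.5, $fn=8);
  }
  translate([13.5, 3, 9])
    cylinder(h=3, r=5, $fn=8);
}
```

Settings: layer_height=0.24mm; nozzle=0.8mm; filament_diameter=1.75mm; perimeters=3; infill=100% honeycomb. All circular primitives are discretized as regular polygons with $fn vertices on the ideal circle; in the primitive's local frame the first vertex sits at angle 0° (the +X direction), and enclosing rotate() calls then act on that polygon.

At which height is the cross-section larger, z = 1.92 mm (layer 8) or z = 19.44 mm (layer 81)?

layer 8 (z = 1.92 mm)

Layer 8 (z = 1.92): the cube is present — its section is the full 15×27 rectangle (area 405.00 mm²); the cube at (12.5, -1.5) (footprint 28.5×15) is included at this height (area 427.50 mm²); the cylinder at (14, -2.5) is not intersected at this z (z outside [4, 29]); the cone at (10.5, 13) does not reach this height (z outside [4.5, 15.5]); Merging all regions: the regions partially overlap — summed areas 832.50 mm² minus the doubly-counted overlap 33.75 mm² gives 798.75 mm² — area = 798.75 mm²; the cylinder at (13.5, 3) is absent (z outside [9, 12]); Subtracting the remaining from the first: none of the subtracted shapes is present at this height, so that combined region is unchanged — area = 798.75 mm². So its area = 798.75 mm². Layer 81 (z = 19.44): the cube is not intersected at this z (z outside [0, 9.5]); the cube at (12.5, -1.5) (footprint 28.5×15) is included at this height (area 427.50 mm²); the r=12 cylinder at (14, -2.5) gives a regular 8-gon of circumradius 12 (constant along its height) (area = (8/2)·12.000²·sin(360°/8) = 407.29 mm²); the cone at (10.5, 13) is absent (z outside [4.5, 15.5]); Merging all regions: the regions partially overlap — summed areas 834.79 mm² minus the doubly-counted overlap 106.06 mm² gives 728.73 mm² — area = 728.73 mm²; the cylinder at (13.5, 3) does not reach this height (z outside [9, 12]); Taking the first minus the rest: none of the subtracted shapes is present at this height, so that combined region is unchanged — area = 728.73 mm². So its area = 728.73 mm². Layer 8 is larger (798.75 vs 728.73 mm²).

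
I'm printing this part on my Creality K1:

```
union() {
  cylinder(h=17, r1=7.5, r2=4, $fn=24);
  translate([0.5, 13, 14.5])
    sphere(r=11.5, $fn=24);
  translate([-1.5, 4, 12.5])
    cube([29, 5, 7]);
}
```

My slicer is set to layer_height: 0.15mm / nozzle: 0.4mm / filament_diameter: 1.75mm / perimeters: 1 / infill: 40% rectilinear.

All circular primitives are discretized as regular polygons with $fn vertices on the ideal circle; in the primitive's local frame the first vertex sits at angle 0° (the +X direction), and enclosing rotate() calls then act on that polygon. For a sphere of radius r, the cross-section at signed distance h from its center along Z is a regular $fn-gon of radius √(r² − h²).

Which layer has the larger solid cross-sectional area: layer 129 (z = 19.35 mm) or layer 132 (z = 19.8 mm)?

Layer 129 (z = 19.35): the cone is not intersected at this z (z outside [0, 17]); the r=11.5 sphere at (0.5, 13) contributes a regular 24-gon of circumradius √(11.5²−4.85²) = 10.427 (area = (24/2)·10.427²·sin(360°/24) = 337.69 mm²); the cube at (-1.5, 4) (footprint 29×5) is included at this height (area 145.00 mm²); Merging all regions: the regions partially overlap — summed areas 482.69 mm² minus the doubly-counted overlap 49.25 mm² gives 433.44 mm² — area = 433.44 mm². So its area = 433.44 mm². Layer 132 (z = 19.8): the cone does not reach this height (z outside [0, 17]); the r=11.5 sphere at (0.5, 13) contributes a regular 24-gon of circumradius √(11.5²−5.3²) = 10.206 (area = (24/2)·10.206²·sin(360°/24) = 323.50 mm²); the cube at (-1.5, 4) is not intersected at this z (z outside [12.5, 19.5]); Combining (union): only the r=11.5 sphere at (0.5, 13) is present, so the union is just that shape — area = 323.50 mm². So its area = 323.50 mm². Layer 129 is larger (433.44 vs 323.50 mm²).

layer 129 (z = 19.35 mm)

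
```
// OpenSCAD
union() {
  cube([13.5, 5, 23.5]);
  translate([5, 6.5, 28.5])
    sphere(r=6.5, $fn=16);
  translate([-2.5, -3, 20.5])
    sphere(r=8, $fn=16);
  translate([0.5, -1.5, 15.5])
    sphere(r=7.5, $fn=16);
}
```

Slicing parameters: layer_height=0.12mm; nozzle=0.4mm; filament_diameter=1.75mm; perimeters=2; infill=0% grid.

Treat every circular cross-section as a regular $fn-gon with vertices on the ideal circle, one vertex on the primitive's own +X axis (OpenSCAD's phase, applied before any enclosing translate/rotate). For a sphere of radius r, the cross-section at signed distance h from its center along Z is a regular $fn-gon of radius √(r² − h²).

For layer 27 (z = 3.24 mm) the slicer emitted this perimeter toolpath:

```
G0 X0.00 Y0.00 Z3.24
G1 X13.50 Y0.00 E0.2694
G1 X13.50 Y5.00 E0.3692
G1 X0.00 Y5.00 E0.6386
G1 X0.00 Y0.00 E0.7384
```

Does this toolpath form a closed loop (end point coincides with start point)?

Start point (G0): (0.00, 0.00). End point (last G1): the path returns to the start — closed.

yes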